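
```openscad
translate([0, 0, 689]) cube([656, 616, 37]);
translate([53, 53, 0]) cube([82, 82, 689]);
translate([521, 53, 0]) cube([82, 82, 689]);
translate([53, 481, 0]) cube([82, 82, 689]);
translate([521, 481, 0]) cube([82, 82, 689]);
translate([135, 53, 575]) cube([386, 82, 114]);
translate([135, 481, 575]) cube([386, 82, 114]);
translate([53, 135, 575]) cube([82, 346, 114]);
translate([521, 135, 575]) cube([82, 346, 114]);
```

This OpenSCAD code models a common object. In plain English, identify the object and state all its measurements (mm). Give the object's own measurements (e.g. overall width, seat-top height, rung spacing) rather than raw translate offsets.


A table: top 656 mm (x) × 616 mm (y), 37 mm thick, upper face at z = 726 mm, on four 82×82 mm square legs, each inset 53 mm from the nearest pair of top edges from z = 0 to the bottom of the top. Four apron rails, 82 mm thick and 114 mm tall, run between adjacent legs with their top edges flush with the underside of the top and their outer faces flush with the legs' outer faces.


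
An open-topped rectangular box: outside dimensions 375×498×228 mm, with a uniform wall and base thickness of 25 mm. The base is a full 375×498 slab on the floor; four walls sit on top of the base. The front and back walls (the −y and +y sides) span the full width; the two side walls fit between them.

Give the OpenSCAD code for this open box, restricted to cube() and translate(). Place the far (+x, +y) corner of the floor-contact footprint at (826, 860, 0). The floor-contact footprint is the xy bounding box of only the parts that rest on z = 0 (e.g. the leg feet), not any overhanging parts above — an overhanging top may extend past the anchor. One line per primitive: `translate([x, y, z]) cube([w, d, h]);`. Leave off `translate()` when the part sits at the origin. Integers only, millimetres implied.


translate([451, 362, 0]) cube([375, 498, 25]);
translate([451, 362, 25]) cube([375, 25, 203]);
translate([451, 835, 25]) cube([375, 25, 203]);
translate([451, 387, 25]) cube([25, 448, 203]);
translate([801, 387, 25]) cube([25, 448, 203]);


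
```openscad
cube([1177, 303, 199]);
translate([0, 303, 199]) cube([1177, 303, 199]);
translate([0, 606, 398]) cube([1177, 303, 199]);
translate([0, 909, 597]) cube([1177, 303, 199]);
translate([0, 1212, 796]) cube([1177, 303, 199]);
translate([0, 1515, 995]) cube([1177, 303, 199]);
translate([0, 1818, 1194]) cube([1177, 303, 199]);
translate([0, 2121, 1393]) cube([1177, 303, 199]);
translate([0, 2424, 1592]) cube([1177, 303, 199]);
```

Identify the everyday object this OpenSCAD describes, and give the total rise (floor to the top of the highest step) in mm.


A staircase. The total rise is 1791 mm.

9 identical blocks, each offset up and back from the previous — a staircase. Each step is 199 mm tall and there are 9 of them, so the total rise is 9 × 199 = 1791 mm.


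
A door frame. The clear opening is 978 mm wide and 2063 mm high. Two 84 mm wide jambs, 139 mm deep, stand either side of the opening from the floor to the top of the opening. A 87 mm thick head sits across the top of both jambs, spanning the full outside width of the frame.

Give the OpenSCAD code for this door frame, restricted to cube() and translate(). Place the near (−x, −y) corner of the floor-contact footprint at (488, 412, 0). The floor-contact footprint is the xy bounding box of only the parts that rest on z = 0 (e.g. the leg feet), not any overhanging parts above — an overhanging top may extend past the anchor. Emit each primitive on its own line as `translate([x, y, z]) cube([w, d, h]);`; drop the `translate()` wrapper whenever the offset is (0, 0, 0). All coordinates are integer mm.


translate([488, 412, 0]) cube([84, 139, 2063]);
translate([1550, 412, 0]) cube([84, 139, 2063]);
translate([488, 412, 2063]) cube([1146, 139, 87]);


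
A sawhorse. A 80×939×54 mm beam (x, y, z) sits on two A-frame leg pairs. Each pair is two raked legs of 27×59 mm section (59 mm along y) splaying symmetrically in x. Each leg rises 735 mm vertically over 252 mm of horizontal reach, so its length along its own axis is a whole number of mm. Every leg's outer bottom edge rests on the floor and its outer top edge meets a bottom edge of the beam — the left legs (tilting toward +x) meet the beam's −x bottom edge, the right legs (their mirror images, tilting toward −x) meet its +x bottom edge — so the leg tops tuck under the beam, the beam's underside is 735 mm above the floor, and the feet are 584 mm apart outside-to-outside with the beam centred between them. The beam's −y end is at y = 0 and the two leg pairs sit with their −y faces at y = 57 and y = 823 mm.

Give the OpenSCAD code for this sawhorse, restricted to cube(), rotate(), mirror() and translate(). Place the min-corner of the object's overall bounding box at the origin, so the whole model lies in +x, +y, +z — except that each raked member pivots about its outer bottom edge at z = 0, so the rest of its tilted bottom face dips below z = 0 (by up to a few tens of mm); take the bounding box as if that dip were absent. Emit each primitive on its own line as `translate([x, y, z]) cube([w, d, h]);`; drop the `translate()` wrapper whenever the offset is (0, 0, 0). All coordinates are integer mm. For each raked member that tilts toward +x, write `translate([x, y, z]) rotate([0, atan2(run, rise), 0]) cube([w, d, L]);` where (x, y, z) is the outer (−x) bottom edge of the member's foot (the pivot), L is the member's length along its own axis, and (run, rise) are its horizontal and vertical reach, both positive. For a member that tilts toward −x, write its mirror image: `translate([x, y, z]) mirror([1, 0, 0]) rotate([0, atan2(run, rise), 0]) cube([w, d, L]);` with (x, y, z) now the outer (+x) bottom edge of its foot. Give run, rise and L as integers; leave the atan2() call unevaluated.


translate([252, 0, 735]) cube([80, 939, 54]);
translate([0, 57, 0]) rotate([0, atan2(252, 735), 0]) cube([27, 59, 777]);
translate([584, 57, 0]) mirror([1, 0, 0]) rotate([0, atan2(252, 735), 0]) cube([27, 59, 777]);
translate([0, 823, 0]) rotate([0, atan2(252, 735), 0]) cube([27, 59, 777]);
translate([584, 823, 0]) mirror([1, 0, 0]) rotate([0, atan2(252, 735), 0]) cube([27, 59, 777]);


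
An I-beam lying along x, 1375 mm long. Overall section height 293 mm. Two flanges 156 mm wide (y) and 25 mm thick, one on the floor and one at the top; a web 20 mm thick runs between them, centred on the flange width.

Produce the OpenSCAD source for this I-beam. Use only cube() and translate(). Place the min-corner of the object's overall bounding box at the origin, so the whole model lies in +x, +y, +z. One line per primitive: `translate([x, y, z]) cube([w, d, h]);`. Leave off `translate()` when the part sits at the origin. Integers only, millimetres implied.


cube([1375, 156, 25]);
translate([0, 68, 25]) cube([1375, 20, 243]);
translate([0, 0, 268]) cube([1375, 156, 25]);


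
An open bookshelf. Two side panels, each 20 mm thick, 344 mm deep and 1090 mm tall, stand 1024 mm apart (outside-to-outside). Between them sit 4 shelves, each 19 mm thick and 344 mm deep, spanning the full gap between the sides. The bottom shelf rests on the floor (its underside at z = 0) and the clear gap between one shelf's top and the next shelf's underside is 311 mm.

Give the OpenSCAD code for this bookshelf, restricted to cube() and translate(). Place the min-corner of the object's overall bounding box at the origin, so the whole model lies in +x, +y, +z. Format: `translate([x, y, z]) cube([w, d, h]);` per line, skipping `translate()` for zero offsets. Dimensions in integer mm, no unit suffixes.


cube([20, 344, 1090]);
translate([1004, 0, 0]) cube([20, 344, 1090]);
translate([20, 0, 0]) cube([984, 344, 19]);
translate([20, 0, 330]) cube([984, 344, 19]);
translate([20, 0, 660]) cube([984, 344, 19]);
translate([20, 0, 990]) cube([984, 344, 19]);


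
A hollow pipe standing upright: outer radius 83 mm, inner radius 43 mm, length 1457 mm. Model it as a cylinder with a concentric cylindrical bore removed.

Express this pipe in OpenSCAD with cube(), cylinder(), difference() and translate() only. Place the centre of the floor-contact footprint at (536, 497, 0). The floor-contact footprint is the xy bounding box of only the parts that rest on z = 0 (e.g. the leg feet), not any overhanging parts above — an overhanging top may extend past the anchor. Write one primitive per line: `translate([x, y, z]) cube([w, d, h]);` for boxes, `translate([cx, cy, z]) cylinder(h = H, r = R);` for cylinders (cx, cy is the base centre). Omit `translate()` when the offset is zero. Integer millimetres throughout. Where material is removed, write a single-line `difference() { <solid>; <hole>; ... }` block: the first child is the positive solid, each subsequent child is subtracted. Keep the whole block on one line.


difference() { translate([536, 497, 0]) cylinder(h = 1457, r = 83); translate([536, 497, 0]) cylinder(h = 1457, r = 43); }


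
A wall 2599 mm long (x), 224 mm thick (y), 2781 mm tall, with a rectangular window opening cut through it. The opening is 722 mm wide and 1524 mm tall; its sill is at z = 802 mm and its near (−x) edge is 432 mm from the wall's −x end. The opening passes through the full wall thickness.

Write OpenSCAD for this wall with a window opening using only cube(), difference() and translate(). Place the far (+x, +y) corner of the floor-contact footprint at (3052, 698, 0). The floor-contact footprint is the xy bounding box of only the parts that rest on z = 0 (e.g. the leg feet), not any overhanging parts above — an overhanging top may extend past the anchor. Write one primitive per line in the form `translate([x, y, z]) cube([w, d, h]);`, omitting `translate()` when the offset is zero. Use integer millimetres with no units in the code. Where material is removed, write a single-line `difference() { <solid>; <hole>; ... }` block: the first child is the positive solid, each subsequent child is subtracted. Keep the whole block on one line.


difference() { translate([453, 474, 0]) cube([2599, 224, 2781]); translate([885, 474, 802]) cube([722, 224, 1524]); }


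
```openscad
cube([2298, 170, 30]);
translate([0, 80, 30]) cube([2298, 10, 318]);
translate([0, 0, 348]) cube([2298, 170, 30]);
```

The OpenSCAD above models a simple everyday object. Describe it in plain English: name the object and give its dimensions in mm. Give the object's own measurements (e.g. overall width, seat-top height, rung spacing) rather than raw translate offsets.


An I-beam lying along x, 2298 mm long. Overall section height 378 mm. Two flanges 170 mm wide (y) and 30 mm thick, one on the floor and one at the top; a web 10 mm thick runs between them, centred on the flange width.


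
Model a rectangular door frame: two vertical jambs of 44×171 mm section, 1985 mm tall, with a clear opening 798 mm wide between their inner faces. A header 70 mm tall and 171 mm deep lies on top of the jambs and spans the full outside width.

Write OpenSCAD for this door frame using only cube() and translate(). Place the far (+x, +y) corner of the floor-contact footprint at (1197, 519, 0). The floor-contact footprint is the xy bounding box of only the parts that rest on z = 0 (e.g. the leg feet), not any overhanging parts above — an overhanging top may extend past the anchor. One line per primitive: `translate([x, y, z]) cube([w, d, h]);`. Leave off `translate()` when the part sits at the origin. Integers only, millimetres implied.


translate([311, 348, 0]) cube([44, 171, 1985]);
translate([1153, 348, 0]) cube([44, 171, 1985]);
translate([311, 348, 1985]) cube([886, 171, 70]);


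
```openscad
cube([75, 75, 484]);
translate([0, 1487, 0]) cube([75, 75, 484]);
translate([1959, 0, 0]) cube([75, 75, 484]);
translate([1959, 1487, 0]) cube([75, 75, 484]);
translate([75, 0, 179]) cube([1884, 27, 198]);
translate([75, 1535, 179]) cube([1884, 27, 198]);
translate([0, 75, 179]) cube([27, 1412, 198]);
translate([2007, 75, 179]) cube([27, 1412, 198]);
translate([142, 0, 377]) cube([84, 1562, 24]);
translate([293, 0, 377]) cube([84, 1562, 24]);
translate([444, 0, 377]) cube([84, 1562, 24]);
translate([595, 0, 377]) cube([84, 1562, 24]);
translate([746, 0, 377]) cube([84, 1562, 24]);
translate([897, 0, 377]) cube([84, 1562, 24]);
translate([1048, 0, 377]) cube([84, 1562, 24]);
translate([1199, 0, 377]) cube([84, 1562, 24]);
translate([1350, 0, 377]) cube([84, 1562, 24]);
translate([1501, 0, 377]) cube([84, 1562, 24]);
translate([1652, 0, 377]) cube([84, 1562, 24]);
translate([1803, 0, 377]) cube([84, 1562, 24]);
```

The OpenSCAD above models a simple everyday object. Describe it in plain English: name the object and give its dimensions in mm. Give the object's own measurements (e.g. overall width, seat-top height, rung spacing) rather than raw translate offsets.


A bed frame 2034 mm long (x) by 1562 mm wide (y). Four 75×75 mm corner posts, 484 mm tall, at the corners of the footprint. Four rails of 27 mm thickness and 198 mm height run between adjacent posts with their undersides at z = 179 mm, their outer faces flush with the outside of the frame (the two x-running rails run between the posts' inner faces; the two y-running rails run between the posts' inner faces). 12 slats, each 84 mm wide (x) and 24 mm thick, lie across the top of the two x-running rails, running the full 1562 mm width of the frame in y; along x they sit between the end posts with a 67 mm gap after the −x posts and between neighbouring slats, leaving 72 mm before the +x posts.


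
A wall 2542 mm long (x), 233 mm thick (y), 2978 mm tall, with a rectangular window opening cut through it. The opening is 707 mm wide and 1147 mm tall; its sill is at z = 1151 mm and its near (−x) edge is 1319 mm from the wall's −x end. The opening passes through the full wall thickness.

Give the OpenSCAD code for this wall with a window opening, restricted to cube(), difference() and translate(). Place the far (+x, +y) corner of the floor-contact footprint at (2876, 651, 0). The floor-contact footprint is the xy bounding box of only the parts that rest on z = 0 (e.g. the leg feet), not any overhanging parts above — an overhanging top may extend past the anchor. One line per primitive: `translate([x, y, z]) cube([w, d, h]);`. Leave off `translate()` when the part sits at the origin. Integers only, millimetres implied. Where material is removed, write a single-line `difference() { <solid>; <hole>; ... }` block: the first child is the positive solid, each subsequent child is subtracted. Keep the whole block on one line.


difference() { translate([334, 418, 0]) cube([2542, 233, 2978]); translate([1653, 418, 1151]) cube([707, 233, 1147]); }


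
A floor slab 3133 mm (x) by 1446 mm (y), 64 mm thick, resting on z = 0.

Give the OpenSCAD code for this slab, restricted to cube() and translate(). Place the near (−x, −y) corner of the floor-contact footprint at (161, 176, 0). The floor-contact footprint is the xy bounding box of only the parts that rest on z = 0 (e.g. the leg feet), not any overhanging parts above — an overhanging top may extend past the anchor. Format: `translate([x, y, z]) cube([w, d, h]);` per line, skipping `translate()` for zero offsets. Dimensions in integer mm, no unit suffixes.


translate([161, 176, 0]) cube([3133, 1446, 64]);


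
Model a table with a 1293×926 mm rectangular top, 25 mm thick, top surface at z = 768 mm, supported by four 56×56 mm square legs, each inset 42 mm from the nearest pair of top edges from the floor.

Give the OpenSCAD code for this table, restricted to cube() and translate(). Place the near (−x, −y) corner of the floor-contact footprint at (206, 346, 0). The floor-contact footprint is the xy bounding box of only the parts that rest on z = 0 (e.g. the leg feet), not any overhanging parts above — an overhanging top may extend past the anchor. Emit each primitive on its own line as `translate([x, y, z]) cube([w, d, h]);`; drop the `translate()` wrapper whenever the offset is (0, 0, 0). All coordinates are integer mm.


translate([164, 304, 743]) cube([1293, 926, 25]);
translate([206, 346, 0]) cube([56, 56, 743]);
translate([1359, 346, 0]) cube([56, 56, 743]);
translate([206, 1132, 0]) cube([56, 56, 743]);
translate([1359, 1132, 0]) cube([56, 56, 743]);


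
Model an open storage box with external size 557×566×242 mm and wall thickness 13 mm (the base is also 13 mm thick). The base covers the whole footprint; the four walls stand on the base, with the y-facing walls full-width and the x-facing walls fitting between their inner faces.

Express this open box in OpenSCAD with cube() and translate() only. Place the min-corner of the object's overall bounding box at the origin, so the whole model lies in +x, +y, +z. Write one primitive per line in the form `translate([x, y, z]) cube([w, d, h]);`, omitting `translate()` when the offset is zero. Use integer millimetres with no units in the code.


cube([557, 566, 13]);
translate([0, 0, 13]) cube([557, 13, 229]);
translate([0, 553, 13]) cube([557, 13, 229]);
translate([0, 13, 13]) cube([13, 540, 229]);
translate([544, 13, 13]) cube([13, 540, 229]);


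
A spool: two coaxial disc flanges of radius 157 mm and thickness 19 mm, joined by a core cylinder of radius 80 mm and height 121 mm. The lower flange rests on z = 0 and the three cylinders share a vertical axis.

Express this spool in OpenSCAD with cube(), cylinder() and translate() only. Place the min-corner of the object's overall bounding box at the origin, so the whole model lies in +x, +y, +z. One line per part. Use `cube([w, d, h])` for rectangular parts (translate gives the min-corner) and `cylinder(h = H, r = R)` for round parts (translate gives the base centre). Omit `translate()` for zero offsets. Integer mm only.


translate([157, 157, 0]) cylinder(h = 19, r = 157);
translate([157, 157, 19]) cylinder(h = 121, r = 80);
translate([157, 157, 140]) cylinder(h = 19, r = 157);


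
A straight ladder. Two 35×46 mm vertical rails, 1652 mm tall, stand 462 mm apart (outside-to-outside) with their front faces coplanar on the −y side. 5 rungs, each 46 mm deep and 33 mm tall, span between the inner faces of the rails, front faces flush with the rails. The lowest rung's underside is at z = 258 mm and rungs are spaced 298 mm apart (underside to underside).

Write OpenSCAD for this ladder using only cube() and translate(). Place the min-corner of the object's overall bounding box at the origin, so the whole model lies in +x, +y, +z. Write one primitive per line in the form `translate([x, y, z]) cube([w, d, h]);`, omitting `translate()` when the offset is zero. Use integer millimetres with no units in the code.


cube([35, 46, 1652]);
translate([427, 0, 0]) cube([35, 46, 1652]);
translate([35, 0, 258]) cube([392, 46, 33]);
translate([35, 0, 556]) cube([392, 46, 33]);
translate([35, 0, 854]) cube([392, 46, 33]);
translate([35, 0, 1152]) cube([392, 46, 33]);
translate([35, 0, 1450]) cube([392, 46, 33]);


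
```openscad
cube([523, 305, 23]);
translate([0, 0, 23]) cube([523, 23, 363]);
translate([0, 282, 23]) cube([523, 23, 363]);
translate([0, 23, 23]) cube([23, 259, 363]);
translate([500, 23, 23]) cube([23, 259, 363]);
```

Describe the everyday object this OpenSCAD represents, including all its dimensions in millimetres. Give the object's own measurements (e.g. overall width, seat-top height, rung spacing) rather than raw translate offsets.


An open-topped rectangular box: outside dimensions 523×305×386 mm, with a uniform wall and base thickness of 23 mm. The base is a full 523×305 slab on the floor; four walls sit on top of the base. The front and back walls (the −y and +y sides) span the full width; the two side walls fit between them.


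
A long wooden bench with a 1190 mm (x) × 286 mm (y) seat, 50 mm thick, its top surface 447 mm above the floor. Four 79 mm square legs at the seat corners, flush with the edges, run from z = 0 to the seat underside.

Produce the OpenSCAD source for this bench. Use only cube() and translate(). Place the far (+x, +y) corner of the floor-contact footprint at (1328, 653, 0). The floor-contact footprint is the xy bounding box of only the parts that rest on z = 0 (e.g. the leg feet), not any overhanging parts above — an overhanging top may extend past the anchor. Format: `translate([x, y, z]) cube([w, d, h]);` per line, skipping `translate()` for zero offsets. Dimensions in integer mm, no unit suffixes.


translate([138, 367, 397]) cube([1190, 286, 50]);
translate([138, 367, 0]) cube([79, 79, 397]);
translate([138, 574, 0]) cube([79, 79, 397]);
translate([1249, 367, 0]) cube([79, 79, 397]);
translate([1249, 574, 0]) cube([79, 79, 397]);


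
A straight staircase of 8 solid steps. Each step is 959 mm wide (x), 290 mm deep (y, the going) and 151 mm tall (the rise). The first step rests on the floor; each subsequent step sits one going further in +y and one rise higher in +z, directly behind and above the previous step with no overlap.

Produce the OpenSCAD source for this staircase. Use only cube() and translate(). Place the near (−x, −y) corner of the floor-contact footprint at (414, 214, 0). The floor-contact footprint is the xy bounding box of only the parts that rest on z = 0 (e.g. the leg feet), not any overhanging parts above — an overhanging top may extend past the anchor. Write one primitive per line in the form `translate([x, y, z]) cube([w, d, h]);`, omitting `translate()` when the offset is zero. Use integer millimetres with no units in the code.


translate([414, 214, 0]) cube([959, 290, 151]);
translate([414, 504, 151]) cube([959, 290, 151]);
translate([414, 794, 302]) cube([959, 290, 151]);
translate([414, 1084, 453]) cube([959, 290, 151]);
translate([414, 1374, 604]) cube([959, 290, 151]);
translate([414, 1664, 755]) cube([959, 290, 151]);
translate([414, 1954, 906]) cube([959, 290, 151]);
translate([414, 2244, 1057]) cube([959, 290, 151]);


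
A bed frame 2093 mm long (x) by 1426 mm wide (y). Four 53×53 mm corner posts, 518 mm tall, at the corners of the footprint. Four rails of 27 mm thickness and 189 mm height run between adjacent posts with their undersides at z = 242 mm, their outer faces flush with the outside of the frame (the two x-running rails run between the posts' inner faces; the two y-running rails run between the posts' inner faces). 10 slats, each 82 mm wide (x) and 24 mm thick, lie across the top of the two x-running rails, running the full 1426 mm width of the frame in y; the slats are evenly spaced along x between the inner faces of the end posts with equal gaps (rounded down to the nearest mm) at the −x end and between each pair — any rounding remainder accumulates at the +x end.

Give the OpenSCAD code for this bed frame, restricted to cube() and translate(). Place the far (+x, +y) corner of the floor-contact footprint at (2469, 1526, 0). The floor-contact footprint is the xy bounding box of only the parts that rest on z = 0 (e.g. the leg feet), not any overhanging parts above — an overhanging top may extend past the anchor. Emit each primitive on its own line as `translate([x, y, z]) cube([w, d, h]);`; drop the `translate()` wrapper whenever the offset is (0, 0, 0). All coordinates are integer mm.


translate([376, 100, 0]) cube([53, 53, 518]);
translate([376, 1473, 0]) cube([53, 53, 518]);
translate([2416, 100, 0]) cube([53, 53, 518]);
translate([2416, 1473, 0]) cube([53, 53, 518]);
translate([429, 100, 242]) cube([1987, 27, 189]);
translate([429, 1499, 242]) cube([1987, 27, 189]);
translate([376, 153, 242]) cube([27, 1320, 189]);
translate([2442, 153, 242]) cube([27, 1320, 189]);
translate([535, 100, 431]) cube([82, 1426, 24]);
translate([723, 100, 431]) cube([82, 1426, 24]);
translate([911, 100, 431]) cube([82, 1426, 24]);
translate([1099, 100, 431]) cube([82, 1426, 24]);
translate([1287, 100, 431]) cube([82, 1426, 24]);
translate([1475, 100, 431]) cube([82, 1426, 24]);
translate([1663, 100, 431]) cube([82, 1426, 24]);
translate([1851, 100, 431]) cube([82, 1426, 24]);
translate([2039, 100, 431]) cube([82, 1426, 24]);
translate([2227, 100, 431]) cube([82, 1426, 24]);


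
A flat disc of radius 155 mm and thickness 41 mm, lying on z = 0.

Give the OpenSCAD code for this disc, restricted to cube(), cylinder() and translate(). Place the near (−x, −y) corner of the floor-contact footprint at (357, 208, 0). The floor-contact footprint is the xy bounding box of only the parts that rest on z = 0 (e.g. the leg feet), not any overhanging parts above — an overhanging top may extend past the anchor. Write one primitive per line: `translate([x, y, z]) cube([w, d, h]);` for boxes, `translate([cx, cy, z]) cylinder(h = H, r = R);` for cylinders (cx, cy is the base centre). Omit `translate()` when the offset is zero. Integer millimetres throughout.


translate([512, 363, 0]) cylinder(h = 41, r = 155);


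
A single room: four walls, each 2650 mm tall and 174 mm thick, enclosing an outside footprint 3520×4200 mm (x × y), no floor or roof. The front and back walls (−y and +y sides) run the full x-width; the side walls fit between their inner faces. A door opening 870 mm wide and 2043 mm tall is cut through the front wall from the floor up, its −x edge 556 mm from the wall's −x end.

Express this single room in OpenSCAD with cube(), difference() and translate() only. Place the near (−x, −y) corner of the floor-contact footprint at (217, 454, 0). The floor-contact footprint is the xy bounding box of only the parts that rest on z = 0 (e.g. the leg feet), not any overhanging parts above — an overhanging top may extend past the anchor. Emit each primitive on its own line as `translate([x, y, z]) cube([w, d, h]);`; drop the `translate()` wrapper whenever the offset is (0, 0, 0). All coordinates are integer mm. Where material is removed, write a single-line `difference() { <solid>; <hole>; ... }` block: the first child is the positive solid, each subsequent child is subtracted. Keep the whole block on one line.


difference() { translate([217, 454, 0]) cube([3520, 174, 2650]); translate([773, 454, 0]) cube([870, 174, 2043]); }
translate([217, 4480, 0]) cube([3520, 174, 2650]);
translate([217, 628, 0]) cube([174, 3852, 2650]);
translate([3563, 628, 0]) cube([174, 3852, 2650]);


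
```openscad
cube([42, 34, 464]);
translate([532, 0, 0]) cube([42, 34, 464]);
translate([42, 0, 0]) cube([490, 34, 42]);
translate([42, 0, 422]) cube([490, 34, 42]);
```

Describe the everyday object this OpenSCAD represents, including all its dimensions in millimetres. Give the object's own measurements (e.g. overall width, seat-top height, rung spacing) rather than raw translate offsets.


A rectangular picture frame lying in the x–z plane (depth along y). The opening is 490 mm wide (x) by 380 mm tall (z), surrounded by a border 42 mm wide on all four sides. The frame is 34 mm deep and is made of two full-height vertical stiles with two horizontal rails fitted between them.


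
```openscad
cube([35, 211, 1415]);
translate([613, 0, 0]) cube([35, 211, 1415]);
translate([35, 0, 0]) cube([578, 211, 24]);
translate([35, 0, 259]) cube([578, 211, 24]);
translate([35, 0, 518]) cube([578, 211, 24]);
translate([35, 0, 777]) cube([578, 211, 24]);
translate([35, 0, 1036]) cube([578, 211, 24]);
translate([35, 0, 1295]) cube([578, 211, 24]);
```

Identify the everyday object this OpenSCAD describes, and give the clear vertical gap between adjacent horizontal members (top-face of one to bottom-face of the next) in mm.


A bookshelf. The clear shelf gap is 235 mm.

Two tall side panels with 6 horizontal boards between them — a bookshelf. The first two shelf undersides are at z = 0 and z = 259; with shelf thickness 24, the clear gap is 259 − 0 − 24 = 235 mm.


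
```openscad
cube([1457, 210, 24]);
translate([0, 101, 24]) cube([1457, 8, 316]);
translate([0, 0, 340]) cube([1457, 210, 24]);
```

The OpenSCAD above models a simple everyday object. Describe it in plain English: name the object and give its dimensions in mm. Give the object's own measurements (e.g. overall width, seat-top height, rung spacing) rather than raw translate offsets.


An I-beam lying along x, 1457 mm long. Overall section height 364 mm. Two flanges 210 mm wide (y) and 24 mm thick, one on the floor and one at the top; a web 8 mm thick runs between them, centred on the flange width.


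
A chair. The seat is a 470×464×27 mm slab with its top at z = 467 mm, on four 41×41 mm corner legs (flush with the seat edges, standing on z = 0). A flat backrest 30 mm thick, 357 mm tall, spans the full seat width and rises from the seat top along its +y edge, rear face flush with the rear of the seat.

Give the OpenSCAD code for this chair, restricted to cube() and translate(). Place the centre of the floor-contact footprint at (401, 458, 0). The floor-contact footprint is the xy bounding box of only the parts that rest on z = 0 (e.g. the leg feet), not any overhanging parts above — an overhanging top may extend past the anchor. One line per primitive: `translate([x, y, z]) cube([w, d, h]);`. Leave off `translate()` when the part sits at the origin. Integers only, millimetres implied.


translate([166, 226, 440]) cube([470, 464, 27]);
translate([166, 226, 0]) cube([41, 41, 440]);
translate([595, 226, 0]) cube([41, 41, 440]);
translate([166, 649, 0]) cube([41, 41, 440]);
translate([595, 649, 0]) cube([41, 41, 440]);
translate([166, 660, 467]) cube([470, 30, 357]);


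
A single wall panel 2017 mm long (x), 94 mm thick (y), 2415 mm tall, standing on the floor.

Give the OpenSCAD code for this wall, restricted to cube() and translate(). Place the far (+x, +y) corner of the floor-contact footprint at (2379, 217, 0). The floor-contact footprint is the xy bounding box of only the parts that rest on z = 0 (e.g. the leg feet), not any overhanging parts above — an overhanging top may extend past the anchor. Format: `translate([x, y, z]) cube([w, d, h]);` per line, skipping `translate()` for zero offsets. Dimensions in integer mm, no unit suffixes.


translate([362, 123, 0]) cube([2017, 94, 2415]);


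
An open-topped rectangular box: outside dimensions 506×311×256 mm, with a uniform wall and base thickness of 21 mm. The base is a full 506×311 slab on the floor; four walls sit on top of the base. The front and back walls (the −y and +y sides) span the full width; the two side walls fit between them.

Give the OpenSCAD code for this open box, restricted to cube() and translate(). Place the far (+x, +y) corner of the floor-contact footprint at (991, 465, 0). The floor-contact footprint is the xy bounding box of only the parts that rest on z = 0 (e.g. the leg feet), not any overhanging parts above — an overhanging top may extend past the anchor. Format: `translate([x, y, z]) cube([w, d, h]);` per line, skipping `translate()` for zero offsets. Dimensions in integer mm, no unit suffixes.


translate([485, 154, 0]) cube([506, 311, 21]);
translate([485, 154, 21]) cube([506, 21, 235]);
translate([485, 444, 21]) cube([506, 21, 235]);
translate([485, 175, 21]) cube([21, 269, 235]);
translate([970, 175, 21]) cube([21, 269, 235]);


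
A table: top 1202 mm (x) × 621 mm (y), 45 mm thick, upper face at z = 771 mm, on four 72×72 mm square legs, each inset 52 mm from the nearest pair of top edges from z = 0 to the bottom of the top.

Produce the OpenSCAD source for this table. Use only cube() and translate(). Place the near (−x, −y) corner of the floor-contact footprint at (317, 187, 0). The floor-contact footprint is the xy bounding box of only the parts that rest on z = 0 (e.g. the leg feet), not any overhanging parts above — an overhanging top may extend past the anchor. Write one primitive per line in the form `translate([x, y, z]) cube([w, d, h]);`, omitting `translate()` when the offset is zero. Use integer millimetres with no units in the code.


translate([265, 135, 726]) cube([1202, 621, 45]);
translate([317, 187, 0]) cube([72, 72, 726]);
translate([1343, 187, 0]) cube([72, 72, 726]);
translate([317, 632, 0]) cube([72, 72, 726]);
translate([1343, 632, 0]) cube([72, 72, 726]);


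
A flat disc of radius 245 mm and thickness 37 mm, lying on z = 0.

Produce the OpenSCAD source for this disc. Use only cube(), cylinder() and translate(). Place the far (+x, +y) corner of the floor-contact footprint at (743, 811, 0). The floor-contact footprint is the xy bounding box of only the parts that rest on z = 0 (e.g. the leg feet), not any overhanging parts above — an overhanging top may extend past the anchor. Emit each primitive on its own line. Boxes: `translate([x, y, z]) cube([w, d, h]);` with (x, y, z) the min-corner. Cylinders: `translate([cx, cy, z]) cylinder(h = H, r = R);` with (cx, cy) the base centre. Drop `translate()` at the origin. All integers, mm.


translate([498, 566, 0]) cylinder(h = 37, r = 245);


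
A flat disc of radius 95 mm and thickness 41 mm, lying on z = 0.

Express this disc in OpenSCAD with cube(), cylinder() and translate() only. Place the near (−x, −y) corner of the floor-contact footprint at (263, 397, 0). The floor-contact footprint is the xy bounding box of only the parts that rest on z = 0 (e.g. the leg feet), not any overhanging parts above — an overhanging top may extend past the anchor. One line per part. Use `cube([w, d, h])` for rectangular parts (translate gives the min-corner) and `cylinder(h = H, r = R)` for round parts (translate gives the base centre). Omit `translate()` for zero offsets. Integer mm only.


translate([358, 492, 0]) cylinder(h = 41, r = 95);


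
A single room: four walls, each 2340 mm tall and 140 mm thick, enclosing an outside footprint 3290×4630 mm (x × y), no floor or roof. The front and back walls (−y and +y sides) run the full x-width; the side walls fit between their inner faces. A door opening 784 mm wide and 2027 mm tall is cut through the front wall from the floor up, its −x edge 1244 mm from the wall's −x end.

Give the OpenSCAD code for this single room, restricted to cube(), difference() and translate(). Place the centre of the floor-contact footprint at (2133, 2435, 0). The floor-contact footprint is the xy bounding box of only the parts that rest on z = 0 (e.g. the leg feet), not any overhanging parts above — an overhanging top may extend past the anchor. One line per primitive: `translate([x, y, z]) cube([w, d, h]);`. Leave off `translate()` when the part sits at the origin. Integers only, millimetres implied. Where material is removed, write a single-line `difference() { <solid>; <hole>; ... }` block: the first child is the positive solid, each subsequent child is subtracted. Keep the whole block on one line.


difference() { translate([488, 120, 0]) cube([3290, 140, 2340]); translate([1732, 120, 0]) cube([784, 140, 2027]); }
translate([488, 4610, 0]) cube([3290, 140, 2340]);
translate([488, 260, 0]) cube([140, 4350, 2340]);
translate([3638, 260, 0]) cube([140, 4350, 2340]);


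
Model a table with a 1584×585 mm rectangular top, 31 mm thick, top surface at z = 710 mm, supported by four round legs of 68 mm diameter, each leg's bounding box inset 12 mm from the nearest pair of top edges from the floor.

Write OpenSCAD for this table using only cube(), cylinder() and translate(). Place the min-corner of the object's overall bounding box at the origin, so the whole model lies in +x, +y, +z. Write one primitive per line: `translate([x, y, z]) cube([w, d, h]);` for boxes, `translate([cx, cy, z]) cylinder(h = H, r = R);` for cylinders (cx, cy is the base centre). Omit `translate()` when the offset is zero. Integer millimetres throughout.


// leg_h = 710 - 31 = 679
translate([0, 0, 679]) cube([1584, 585, 31]);
translate([46, 46, 0]) cylinder(h = 679, r = 34);
translate([1538, 46, 0]) cylinder(h = 679, r = 34);
translate([46, 539, 0]) cylinder(h = 679, r = 34);
translate([1538, 539, 0]) cylinder(h = 679, r = 34);


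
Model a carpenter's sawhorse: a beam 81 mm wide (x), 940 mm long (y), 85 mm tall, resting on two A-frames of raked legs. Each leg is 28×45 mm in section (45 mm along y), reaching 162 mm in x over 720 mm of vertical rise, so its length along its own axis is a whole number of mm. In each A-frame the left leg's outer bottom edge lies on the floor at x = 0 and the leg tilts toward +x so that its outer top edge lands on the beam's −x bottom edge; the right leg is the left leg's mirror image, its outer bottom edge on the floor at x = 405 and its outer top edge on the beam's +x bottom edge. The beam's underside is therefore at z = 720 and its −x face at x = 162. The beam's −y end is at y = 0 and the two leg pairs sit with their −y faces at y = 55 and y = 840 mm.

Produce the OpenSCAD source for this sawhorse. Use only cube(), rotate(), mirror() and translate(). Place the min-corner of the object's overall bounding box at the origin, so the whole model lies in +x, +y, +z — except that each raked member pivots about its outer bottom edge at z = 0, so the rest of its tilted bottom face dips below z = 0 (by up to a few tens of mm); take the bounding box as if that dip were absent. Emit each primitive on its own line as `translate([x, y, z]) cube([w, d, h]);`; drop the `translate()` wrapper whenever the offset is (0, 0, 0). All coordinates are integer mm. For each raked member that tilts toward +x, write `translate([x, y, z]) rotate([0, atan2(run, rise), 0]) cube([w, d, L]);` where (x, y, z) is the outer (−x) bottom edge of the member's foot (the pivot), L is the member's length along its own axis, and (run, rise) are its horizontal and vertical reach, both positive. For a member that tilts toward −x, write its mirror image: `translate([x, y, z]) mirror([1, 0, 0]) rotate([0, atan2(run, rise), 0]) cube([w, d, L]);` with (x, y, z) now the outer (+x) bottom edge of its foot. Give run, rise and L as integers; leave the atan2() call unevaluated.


// leg length = √(162² + 720²) = 738
// right-leg outer foot x = 2·162 + 81 = 405
// beam min-corner = (162, 0, 720)
translate([162, 0, 720]) cube([81, 940, 85]);
translate([0, 55, 0]) rotate([0, atan2(162, 720), 0]) cube([28, 45, 738]);
translate([405, 55, 0]) mirror([1, 0, 0]) rotate([0, atan2(162, 720), 0]) cube([28, 45, 738]);
translate([0, 840, 0]) rotate([0, atan2(162, 720), 0]) cube([28, 45, 738]);
translate([405, 840, 0]) mirror([1, 0, 0]) rotate([0, atan2(162, 720), 0]) cube([28, 45, 738]);


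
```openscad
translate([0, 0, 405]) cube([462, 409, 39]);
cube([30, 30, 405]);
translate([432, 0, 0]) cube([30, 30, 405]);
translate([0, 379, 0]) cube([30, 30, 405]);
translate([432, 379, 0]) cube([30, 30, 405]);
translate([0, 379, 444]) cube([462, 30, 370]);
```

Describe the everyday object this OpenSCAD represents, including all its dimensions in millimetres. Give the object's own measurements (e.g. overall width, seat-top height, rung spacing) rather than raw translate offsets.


A chair. The seat is a 462×409×39 mm slab with its top at z = 444 mm, on four 30×30 mm corner legs (flush with the seat edges, standing on z = 0). A flat backrest 30 mm thick, 370 mm tall, spans the full seat width and rises from the seat top along its +y edge, rear face flush with the rear of the seat.


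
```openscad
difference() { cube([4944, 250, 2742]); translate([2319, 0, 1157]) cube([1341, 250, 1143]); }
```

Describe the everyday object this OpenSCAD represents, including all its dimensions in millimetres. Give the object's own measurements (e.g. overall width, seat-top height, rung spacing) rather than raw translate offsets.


A wall 4944 mm long (x), 250 mm thick (y), 2742 mm tall, with a rectangular window opening cut through it. The opening is 1341 mm wide and 1143 mm tall; its sill is at z = 1157 mm and its near (−x) edge is 2319 mm from the wall's −x end. The opening passes through the full wall thickness.


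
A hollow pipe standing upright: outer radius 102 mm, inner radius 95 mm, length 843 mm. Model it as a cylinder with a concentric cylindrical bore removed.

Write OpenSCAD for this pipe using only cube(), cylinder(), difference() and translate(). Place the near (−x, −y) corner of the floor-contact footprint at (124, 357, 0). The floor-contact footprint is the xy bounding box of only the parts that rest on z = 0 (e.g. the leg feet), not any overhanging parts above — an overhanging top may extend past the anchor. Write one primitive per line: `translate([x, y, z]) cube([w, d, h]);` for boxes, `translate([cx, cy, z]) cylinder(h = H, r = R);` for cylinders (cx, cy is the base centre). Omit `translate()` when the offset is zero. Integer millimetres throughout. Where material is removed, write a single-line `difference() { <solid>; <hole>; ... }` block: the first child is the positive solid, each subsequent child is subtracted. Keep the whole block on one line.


difference() { translate([226, 459, 0]) cylinder(h = 843, r = 102); translate([226, 459, 0]) cylinder(h = 843, r = 95); }
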